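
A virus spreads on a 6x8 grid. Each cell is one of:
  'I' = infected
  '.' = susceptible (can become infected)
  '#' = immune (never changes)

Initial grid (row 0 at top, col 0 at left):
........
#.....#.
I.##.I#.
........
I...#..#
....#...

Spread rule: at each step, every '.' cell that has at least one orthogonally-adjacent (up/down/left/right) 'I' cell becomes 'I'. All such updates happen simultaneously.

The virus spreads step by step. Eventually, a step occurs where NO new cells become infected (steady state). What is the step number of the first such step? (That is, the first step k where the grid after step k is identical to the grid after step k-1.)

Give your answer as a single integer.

Answer: 6

Derivation:
Step 0 (initial): 3 infected
Step 1: +7 new -> 10 infected
Step 2: +9 new -> 19 infected
Step 3: +12 new -> 31 infected
Step 4: +7 new -> 38 infected
Step 5: +2 new -> 40 infected
Step 6: +0 new -> 40 infected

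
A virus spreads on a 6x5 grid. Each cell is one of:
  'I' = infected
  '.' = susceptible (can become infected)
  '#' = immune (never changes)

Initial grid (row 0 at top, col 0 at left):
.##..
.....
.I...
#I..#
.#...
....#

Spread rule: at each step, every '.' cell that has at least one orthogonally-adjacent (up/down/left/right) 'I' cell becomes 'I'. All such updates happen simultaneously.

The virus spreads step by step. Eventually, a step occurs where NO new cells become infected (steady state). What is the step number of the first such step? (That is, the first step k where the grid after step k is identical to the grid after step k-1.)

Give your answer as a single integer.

Step 0 (initial): 2 infected
Step 1: +4 new -> 6 infected
Step 2: +5 new -> 11 infected
Step 3: +5 new -> 16 infected
Step 4: +5 new -> 21 infected
Step 5: +2 new -> 23 infected
Step 6: +1 new -> 24 infected
Step 7: +0 new -> 24 infected

Answer: 7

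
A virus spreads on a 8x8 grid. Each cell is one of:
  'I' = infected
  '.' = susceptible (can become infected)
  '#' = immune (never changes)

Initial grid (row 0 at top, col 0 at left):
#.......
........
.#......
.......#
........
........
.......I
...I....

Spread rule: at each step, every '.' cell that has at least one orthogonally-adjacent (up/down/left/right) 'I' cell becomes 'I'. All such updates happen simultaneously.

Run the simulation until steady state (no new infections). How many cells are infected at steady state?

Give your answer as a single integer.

Answer: 61

Derivation:
Step 0 (initial): 2 infected
Step 1: +6 new -> 8 infected
Step 2: +9 new -> 17 infected
Step 3: +7 new -> 24 infected
Step 4: +7 new -> 31 infected
Step 5: +7 new -> 38 infected
Step 6: +8 new -> 46 infected
Step 7: +7 new -> 53 infected
Step 8: +6 new -> 59 infected
Step 9: +2 new -> 61 infected
Step 10: +0 new -> 61 infected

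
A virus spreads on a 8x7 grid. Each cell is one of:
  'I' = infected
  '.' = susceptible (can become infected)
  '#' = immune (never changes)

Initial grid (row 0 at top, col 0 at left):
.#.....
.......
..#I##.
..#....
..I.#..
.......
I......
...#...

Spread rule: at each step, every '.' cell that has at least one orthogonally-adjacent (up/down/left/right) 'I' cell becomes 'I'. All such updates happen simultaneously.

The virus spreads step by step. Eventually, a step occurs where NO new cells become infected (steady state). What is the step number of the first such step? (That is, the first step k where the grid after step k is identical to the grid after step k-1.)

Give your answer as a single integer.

Step 0 (initial): 3 infected
Step 1: +8 new -> 11 infected
Step 2: +10 new -> 21 infected
Step 3: +10 new -> 31 infected
Step 4: +8 new -> 39 infected
Step 5: +7 new -> 46 infected
Step 6: +2 new -> 48 infected
Step 7: +1 new -> 49 infected
Step 8: +0 new -> 49 infected

Answer: 8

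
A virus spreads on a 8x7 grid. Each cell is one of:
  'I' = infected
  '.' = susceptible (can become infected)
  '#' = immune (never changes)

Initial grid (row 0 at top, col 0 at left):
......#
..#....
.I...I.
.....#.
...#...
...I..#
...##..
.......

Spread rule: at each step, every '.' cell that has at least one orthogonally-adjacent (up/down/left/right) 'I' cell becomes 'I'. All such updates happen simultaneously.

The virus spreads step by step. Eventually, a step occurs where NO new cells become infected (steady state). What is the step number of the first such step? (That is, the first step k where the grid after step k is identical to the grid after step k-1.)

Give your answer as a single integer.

Step 0 (initial): 3 infected
Step 1: +9 new -> 12 infected
Step 2: +16 new -> 28 infected
Step 3: +12 new -> 40 infected
Step 4: +6 new -> 46 infected
Step 5: +3 new -> 49 infected
Step 6: +0 new -> 49 infected

Answer: 6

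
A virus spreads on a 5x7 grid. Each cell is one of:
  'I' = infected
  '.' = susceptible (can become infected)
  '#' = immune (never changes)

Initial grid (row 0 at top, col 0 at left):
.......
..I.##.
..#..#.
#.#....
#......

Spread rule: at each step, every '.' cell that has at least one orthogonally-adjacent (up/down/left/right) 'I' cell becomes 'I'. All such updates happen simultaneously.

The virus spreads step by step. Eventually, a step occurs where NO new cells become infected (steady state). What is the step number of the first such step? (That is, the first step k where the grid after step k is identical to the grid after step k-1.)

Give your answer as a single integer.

Answer: 8

Derivation:
Step 0 (initial): 1 infected
Step 1: +3 new -> 4 infected
Step 2: +5 new -> 9 infected
Step 3: +6 new -> 15 infected
Step 4: +4 new -> 19 infected
Step 5: +4 new -> 23 infected
Step 6: +3 new -> 26 infected
Step 7: +2 new -> 28 infected
Step 8: +0 new -> 28 infected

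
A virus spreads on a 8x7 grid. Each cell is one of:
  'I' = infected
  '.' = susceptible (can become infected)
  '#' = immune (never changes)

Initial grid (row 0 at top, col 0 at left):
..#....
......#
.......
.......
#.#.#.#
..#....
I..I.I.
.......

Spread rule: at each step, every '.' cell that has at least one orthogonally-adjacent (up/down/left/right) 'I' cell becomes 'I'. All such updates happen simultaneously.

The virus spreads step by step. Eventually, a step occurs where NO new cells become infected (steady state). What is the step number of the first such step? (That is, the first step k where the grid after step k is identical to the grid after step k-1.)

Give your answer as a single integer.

Step 0 (initial): 3 infected
Step 1: +10 new -> 13 infected
Step 2: +9 new -> 22 infected
Step 3: +3 new -> 25 infected
Step 4: +6 new -> 31 infected
Step 5: +7 new -> 38 infected
Step 6: +6 new -> 44 infected
Step 7: +4 new -> 48 infected
Step 8: +1 new -> 49 infected
Step 9: +0 new -> 49 infected

Answer: 9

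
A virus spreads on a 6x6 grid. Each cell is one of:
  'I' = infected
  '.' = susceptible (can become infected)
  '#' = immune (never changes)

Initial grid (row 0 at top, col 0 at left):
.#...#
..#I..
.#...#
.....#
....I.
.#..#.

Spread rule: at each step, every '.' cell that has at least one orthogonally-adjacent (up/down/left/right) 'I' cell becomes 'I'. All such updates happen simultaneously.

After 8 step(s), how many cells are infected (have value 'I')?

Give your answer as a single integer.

Answer: 28

Derivation:
Step 0 (initial): 2 infected
Step 1: +6 new -> 8 infected
Step 2: +9 new -> 17 infected
Step 3: +3 new -> 20 infected
Step 4: +2 new -> 22 infected
Step 5: +2 new -> 24 infected
Step 6: +1 new -> 25 infected
Step 7: +1 new -> 26 infected
Step 8: +2 new -> 28 infected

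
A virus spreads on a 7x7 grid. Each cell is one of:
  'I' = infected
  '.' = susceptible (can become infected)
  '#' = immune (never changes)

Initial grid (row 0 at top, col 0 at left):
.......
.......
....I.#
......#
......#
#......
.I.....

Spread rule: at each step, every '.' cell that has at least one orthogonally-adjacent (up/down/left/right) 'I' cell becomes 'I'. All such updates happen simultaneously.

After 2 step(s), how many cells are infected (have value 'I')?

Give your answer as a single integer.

Step 0 (initial): 2 infected
Step 1: +7 new -> 9 infected
Step 2: +10 new -> 19 infected

Answer: 19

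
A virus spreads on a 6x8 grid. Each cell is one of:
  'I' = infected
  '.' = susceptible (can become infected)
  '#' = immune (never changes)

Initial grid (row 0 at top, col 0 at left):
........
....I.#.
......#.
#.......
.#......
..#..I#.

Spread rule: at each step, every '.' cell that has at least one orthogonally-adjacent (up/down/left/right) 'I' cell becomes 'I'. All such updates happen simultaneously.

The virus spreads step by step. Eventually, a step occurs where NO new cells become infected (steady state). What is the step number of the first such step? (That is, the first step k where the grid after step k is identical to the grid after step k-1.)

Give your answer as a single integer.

Step 0 (initial): 2 infected
Step 1: +6 new -> 8 infected
Step 2: +10 new -> 18 infected
Step 3: +8 new -> 26 infected
Step 4: +8 new -> 34 infected
Step 5: +5 new -> 39 infected
Step 6: +0 new -> 39 infected

Answer: 6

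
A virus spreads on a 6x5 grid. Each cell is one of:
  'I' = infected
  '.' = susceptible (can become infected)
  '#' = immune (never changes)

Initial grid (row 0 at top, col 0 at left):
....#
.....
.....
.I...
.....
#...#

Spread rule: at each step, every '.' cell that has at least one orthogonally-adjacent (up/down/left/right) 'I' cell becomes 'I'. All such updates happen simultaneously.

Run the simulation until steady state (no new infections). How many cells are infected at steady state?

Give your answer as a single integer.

Answer: 27

Derivation:
Step 0 (initial): 1 infected
Step 1: +4 new -> 5 infected
Step 2: +7 new -> 12 infected
Step 3: +7 new -> 19 infected
Step 4: +6 new -> 25 infected
Step 5: +2 new -> 27 infected
Step 6: +0 new -> 27 infected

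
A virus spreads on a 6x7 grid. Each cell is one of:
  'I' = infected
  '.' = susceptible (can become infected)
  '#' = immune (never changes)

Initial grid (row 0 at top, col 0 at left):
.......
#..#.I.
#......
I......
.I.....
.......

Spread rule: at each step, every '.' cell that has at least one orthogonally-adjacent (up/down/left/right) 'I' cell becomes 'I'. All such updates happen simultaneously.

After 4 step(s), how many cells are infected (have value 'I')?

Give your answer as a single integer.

Answer: 37

Derivation:
Step 0 (initial): 3 infected
Step 1: +8 new -> 11 infected
Step 2: +10 new -> 21 infected
Step 3: +10 new -> 31 infected
Step 4: +6 new -> 37 infected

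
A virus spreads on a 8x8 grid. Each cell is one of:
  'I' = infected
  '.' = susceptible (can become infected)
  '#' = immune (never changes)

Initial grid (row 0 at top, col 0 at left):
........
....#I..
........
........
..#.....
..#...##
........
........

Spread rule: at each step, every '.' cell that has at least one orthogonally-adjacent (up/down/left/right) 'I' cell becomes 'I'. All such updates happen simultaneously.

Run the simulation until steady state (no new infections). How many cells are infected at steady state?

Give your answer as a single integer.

Step 0 (initial): 1 infected
Step 1: +3 new -> 4 infected
Step 2: +6 new -> 10 infected
Step 3: +7 new -> 17 infected
Step 4: +8 new -> 25 infected
Step 5: +8 new -> 33 infected
Step 6: +8 new -> 41 infected
Step 7: +7 new -> 48 infected
Step 8: +5 new -> 53 infected
Step 9: +3 new -> 56 infected
Step 10: +2 new -> 58 infected
Step 11: +1 new -> 59 infected
Step 12: +0 new -> 59 infected

Answer: 59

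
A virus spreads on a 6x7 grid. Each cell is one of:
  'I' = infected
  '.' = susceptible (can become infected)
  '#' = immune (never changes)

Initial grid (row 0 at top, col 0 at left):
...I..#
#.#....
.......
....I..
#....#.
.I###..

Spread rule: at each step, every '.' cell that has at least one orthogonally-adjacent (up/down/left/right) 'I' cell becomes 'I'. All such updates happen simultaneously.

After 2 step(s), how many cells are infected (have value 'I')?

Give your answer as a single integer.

Step 0 (initial): 3 infected
Step 1: +9 new -> 12 infected
Step 2: +10 new -> 22 infected

Answer: 22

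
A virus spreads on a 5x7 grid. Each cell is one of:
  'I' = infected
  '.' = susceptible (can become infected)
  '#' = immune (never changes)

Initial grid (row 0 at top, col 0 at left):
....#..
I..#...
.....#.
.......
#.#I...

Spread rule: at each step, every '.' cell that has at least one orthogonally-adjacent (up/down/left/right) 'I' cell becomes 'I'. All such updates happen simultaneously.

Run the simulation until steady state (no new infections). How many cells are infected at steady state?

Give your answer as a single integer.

Step 0 (initial): 2 infected
Step 1: +5 new -> 7 infected
Step 2: +8 new -> 15 infected
Step 3: +6 new -> 21 infected
Step 4: +4 new -> 25 infected
Step 5: +2 new -> 27 infected
Step 6: +2 new -> 29 infected
Step 7: +1 new -> 30 infected
Step 8: +0 new -> 30 infected

Answer: 30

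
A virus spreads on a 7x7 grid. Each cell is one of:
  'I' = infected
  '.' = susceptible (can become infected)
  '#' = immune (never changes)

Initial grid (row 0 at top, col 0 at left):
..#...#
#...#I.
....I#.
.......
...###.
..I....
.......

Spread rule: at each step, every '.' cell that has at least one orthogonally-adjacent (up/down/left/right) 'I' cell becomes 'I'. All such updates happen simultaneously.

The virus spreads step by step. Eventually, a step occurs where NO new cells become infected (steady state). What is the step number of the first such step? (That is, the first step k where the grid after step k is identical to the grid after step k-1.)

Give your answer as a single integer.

Answer: 7

Derivation:
Step 0 (initial): 3 infected
Step 1: +8 new -> 11 infected
Step 2: +12 new -> 23 infected
Step 3: +9 new -> 32 infected
Step 4: +6 new -> 38 infected
Step 5: +2 new -> 40 infected
Step 6: +1 new -> 41 infected
Step 7: +0 new -> 41 infected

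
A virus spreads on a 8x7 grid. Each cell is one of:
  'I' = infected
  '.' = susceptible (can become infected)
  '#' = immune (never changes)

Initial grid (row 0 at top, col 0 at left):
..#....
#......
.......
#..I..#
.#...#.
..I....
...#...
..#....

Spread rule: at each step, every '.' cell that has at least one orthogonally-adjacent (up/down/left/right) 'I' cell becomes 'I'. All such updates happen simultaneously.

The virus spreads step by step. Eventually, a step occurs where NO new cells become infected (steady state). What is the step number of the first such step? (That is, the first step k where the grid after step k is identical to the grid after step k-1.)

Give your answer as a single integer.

Answer: 7

Derivation:
Step 0 (initial): 2 infected
Step 1: +8 new -> 10 infected
Step 2: +9 new -> 19 infected
Step 3: +10 new -> 29 infected
Step 4: +9 new -> 38 infected
Step 5: +7 new -> 45 infected
Step 6: +3 new -> 48 infected
Step 7: +0 new -> 48 infected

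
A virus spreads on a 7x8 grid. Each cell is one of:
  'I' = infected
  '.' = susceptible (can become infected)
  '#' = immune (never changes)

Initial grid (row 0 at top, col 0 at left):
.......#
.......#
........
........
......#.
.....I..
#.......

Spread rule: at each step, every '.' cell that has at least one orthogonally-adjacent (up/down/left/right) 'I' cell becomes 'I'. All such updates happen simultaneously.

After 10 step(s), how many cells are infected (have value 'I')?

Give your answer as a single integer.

Answer: 52

Derivation:
Step 0 (initial): 1 infected
Step 1: +4 new -> 5 infected
Step 2: +6 new -> 11 infected
Step 3: +8 new -> 19 infected
Step 4: +8 new -> 27 infected
Step 5: +9 new -> 36 infected
Step 6: +6 new -> 42 infected
Step 7: +4 new -> 46 infected
Step 8: +3 new -> 49 infected
Step 9: +2 new -> 51 infected
Step 10: +1 new -> 52 infected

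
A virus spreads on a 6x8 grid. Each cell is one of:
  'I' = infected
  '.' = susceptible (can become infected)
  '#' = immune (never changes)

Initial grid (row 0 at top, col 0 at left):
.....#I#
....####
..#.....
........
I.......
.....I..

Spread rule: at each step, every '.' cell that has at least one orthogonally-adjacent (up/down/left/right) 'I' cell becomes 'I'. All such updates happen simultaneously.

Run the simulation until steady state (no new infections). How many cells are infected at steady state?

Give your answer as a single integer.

Step 0 (initial): 3 infected
Step 1: +6 new -> 9 infected
Step 2: +9 new -> 18 infected
Step 3: +9 new -> 27 infected
Step 4: +6 new -> 33 infected
Step 5: +4 new -> 37 infected
Step 6: +2 new -> 39 infected
Step 7: +1 new -> 40 infected
Step 8: +1 new -> 41 infected
Step 9: +0 new -> 41 infected

Answer: 41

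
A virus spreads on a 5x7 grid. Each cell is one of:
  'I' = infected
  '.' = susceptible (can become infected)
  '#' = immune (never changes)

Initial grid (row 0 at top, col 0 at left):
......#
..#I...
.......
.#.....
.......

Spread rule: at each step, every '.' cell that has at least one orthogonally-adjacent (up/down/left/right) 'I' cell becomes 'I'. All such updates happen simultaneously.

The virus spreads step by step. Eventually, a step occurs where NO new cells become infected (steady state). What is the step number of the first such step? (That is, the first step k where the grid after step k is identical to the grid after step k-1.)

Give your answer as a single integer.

Answer: 7

Derivation:
Step 0 (initial): 1 infected
Step 1: +3 new -> 4 infected
Step 2: +6 new -> 10 infected
Step 3: +8 new -> 18 infected
Step 4: +7 new -> 25 infected
Step 5: +5 new -> 30 infected
Step 6: +2 new -> 32 infected
Step 7: +0 new -> 32 infected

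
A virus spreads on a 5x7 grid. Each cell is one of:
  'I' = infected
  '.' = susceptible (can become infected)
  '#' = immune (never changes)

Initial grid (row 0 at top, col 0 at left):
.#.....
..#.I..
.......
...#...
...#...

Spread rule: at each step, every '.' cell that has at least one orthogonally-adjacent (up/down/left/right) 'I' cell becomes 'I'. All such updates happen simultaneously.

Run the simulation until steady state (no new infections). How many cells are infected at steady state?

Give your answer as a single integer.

Step 0 (initial): 1 infected
Step 1: +4 new -> 5 infected
Step 2: +6 new -> 11 infected
Step 3: +6 new -> 17 infected
Step 4: +4 new -> 21 infected
Step 5: +5 new -> 26 infected
Step 6: +3 new -> 29 infected
Step 7: +2 new -> 31 infected
Step 8: +0 new -> 31 infected

Answer: 31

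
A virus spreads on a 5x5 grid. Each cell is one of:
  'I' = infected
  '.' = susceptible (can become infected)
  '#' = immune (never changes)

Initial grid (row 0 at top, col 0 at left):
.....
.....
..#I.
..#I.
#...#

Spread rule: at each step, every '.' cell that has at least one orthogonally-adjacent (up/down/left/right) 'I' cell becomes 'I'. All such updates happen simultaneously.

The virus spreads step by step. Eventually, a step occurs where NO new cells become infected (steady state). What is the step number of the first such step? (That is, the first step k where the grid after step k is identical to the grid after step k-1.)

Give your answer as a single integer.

Answer: 6

Derivation:
Step 0 (initial): 2 infected
Step 1: +4 new -> 6 infected
Step 2: +4 new -> 10 infected
Step 3: +4 new -> 14 infected
Step 4: +4 new -> 18 infected
Step 5: +3 new -> 21 infected
Step 6: +0 new -> 21 infected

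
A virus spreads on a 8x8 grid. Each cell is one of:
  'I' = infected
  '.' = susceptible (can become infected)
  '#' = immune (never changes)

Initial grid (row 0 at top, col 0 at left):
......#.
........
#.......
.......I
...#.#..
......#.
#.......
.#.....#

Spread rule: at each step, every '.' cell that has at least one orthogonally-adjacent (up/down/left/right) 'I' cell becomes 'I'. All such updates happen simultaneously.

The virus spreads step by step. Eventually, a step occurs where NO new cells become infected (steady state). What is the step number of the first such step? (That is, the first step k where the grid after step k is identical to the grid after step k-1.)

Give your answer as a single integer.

Answer: 11

Derivation:
Step 0 (initial): 1 infected
Step 1: +3 new -> 4 infected
Step 2: +5 new -> 9 infected
Step 3: +5 new -> 14 infected
Step 4: +5 new -> 19 infected
Step 5: +7 new -> 26 infected
Step 6: +9 new -> 35 infected
Step 7: +8 new -> 43 infected
Step 8: +6 new -> 49 infected
Step 9: +5 new -> 54 infected
Step 10: +1 new -> 55 infected
Step 11: +0 new -> 55 infected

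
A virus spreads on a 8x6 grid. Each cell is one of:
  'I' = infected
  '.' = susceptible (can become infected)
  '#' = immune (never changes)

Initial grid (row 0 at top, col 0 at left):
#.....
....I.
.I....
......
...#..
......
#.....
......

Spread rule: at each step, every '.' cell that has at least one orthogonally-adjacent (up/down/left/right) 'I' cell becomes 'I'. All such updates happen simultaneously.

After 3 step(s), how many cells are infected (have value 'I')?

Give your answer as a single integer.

Step 0 (initial): 2 infected
Step 1: +8 new -> 10 infected
Step 2: +11 new -> 21 infected
Step 3: +7 new -> 28 infected

Answer: 28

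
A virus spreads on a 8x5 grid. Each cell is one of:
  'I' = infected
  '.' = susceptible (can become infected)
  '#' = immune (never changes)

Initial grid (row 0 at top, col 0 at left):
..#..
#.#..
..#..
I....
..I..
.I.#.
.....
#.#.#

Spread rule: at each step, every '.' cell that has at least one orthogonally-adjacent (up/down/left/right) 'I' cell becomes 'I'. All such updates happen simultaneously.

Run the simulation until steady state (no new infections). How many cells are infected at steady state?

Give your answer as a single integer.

Step 0 (initial): 3 infected
Step 1: +9 new -> 12 infected
Step 2: +6 new -> 18 infected
Step 3: +5 new -> 23 infected
Step 4: +5 new -> 28 infected
Step 5: +3 new -> 31 infected
Step 6: +1 new -> 32 infected
Step 7: +0 new -> 32 infected

Answer: 32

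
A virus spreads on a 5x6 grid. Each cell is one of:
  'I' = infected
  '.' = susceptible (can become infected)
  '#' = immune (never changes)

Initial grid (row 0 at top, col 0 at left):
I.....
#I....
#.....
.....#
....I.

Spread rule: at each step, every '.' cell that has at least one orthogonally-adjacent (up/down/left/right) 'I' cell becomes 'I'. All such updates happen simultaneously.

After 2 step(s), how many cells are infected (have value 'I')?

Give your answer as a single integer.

Step 0 (initial): 3 infected
Step 1: +6 new -> 9 infected
Step 2: +7 new -> 16 infected

Answer: 16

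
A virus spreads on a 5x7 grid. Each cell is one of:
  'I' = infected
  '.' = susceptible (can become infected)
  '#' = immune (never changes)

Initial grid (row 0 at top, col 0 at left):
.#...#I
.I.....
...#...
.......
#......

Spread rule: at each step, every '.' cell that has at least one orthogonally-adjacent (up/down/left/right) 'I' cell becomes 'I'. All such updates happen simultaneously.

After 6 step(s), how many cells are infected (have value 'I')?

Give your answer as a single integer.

Step 0 (initial): 2 infected
Step 1: +4 new -> 6 infected
Step 2: +8 new -> 14 infected
Step 3: +7 new -> 21 infected
Step 4: +6 new -> 27 infected
Step 5: +3 new -> 30 infected
Step 6: +1 new -> 31 infected

Answer: 31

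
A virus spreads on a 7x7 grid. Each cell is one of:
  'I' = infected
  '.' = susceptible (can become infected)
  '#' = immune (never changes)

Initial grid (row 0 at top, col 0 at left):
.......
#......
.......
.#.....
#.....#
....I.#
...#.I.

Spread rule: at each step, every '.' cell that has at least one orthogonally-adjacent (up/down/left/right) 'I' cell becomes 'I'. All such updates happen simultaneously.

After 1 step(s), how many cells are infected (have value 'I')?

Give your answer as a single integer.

Answer: 7

Derivation:
Step 0 (initial): 2 infected
Step 1: +5 new -> 7 infected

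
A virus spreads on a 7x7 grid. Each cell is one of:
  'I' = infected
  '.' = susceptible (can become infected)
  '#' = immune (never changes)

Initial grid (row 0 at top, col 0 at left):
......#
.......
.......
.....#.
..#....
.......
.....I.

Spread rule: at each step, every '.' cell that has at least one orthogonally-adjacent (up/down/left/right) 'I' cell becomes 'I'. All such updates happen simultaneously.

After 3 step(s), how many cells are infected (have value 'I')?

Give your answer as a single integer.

Answer: 12

Derivation:
Step 0 (initial): 1 infected
Step 1: +3 new -> 4 infected
Step 2: +4 new -> 8 infected
Step 3: +4 new -> 12 infected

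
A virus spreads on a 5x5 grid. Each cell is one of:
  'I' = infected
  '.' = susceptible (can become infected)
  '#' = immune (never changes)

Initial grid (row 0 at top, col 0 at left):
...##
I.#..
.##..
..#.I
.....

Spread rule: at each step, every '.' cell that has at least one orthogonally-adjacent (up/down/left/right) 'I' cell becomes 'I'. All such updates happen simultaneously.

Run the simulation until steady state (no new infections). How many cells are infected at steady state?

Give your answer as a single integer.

Step 0 (initial): 2 infected
Step 1: +6 new -> 8 infected
Step 2: +5 new -> 13 infected
Step 3: +5 new -> 18 infected
Step 4: +1 new -> 19 infected
Step 5: +0 new -> 19 infected

Answer: 19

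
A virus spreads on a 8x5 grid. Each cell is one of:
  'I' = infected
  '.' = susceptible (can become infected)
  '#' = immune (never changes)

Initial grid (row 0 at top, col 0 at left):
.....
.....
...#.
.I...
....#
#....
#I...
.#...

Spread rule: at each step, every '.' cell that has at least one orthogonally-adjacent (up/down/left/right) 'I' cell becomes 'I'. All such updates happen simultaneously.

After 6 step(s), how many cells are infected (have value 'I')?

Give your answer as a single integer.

Step 0 (initial): 2 infected
Step 1: +6 new -> 8 infected
Step 2: +9 new -> 17 infected
Step 3: +8 new -> 25 infected
Step 4: +6 new -> 31 infected
Step 5: +2 new -> 33 infected
Step 6: +1 new -> 34 infected

Answer: 34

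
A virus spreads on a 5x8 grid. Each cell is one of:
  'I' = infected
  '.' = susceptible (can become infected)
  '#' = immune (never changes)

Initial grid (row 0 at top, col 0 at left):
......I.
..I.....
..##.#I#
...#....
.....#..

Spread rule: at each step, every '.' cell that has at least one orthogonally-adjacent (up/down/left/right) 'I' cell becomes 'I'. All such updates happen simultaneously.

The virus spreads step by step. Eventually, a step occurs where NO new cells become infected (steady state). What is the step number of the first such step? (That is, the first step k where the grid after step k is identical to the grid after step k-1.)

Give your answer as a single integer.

Step 0 (initial): 3 infected
Step 1: +7 new -> 10 infected
Step 2: +11 new -> 21 infected
Step 3: +6 new -> 27 infected
Step 4: +4 new -> 31 infected
Step 5: +3 new -> 34 infected
Step 6: +0 new -> 34 infected

Answer: 6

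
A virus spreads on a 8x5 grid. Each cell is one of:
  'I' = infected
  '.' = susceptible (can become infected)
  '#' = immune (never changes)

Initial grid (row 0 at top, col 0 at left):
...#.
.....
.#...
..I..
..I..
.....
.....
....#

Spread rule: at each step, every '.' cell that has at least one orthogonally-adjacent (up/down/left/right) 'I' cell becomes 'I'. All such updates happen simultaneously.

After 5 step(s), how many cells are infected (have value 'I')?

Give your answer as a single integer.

Step 0 (initial): 2 infected
Step 1: +6 new -> 8 infected
Step 2: +9 new -> 17 infected
Step 3: +10 new -> 27 infected
Step 4: +7 new -> 34 infected
Step 5: +3 new -> 37 infected

Answer: 37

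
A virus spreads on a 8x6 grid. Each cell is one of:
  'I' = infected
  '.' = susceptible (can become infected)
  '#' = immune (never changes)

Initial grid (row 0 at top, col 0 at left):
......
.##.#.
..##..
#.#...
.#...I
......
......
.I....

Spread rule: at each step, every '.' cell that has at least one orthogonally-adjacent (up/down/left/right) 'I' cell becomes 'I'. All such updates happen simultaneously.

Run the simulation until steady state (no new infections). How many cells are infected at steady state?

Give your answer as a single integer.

Answer: 40

Derivation:
Step 0 (initial): 2 infected
Step 1: +6 new -> 8 infected
Step 2: +9 new -> 17 infected
Step 3: +11 new -> 28 infected
Step 4: +2 new -> 30 infected
Step 5: +1 new -> 31 infected
Step 6: +1 new -> 32 infected
Step 7: +2 new -> 34 infected
Step 8: +1 new -> 35 infected
Step 9: +1 new -> 36 infected
Step 10: +1 new -> 37 infected
Step 11: +1 new -> 38 infected
Step 12: +1 new -> 39 infected
Step 13: +1 new -> 40 infected
Step 14: +0 new -> 40 infected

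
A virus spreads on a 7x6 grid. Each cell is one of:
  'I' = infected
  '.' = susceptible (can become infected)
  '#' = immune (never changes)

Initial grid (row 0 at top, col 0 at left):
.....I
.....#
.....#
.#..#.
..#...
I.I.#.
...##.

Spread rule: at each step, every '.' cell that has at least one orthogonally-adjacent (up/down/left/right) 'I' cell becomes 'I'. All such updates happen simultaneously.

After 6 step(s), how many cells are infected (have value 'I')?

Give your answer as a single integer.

Step 0 (initial): 3 infected
Step 1: +6 new -> 9 infected
Step 2: +6 new -> 15 infected
Step 3: +6 new -> 21 infected
Step 4: +7 new -> 28 infected
Step 5: +5 new -> 33 infected
Step 6: +1 new -> 34 infected

Answer: 34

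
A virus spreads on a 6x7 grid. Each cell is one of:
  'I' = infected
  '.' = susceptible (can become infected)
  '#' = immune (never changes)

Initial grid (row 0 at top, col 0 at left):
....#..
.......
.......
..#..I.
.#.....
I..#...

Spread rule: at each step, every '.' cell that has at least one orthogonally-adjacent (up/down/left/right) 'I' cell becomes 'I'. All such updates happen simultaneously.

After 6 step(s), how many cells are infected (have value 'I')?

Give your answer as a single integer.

Answer: 38

Derivation:
Step 0 (initial): 2 infected
Step 1: +6 new -> 8 infected
Step 2: +9 new -> 17 infected
Step 3: +10 new -> 27 infected
Step 4: +5 new -> 32 infected
Step 5: +4 new -> 36 infected
Step 6: +2 new -> 38 infected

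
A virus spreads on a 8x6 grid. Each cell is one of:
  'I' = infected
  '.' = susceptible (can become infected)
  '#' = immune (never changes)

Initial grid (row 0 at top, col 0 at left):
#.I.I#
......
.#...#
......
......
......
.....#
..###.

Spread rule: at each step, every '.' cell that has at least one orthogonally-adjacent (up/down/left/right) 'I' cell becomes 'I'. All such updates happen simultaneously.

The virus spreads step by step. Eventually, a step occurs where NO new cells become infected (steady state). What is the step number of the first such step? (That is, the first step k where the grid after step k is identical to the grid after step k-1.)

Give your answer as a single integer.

Answer: 10

Derivation:
Step 0 (initial): 2 infected
Step 1: +4 new -> 6 infected
Step 2: +5 new -> 11 infected
Step 3: +4 new -> 15 infected
Step 4: +6 new -> 21 infected
Step 5: +6 new -> 27 infected
Step 6: +6 new -> 33 infected
Step 7: +3 new -> 36 infected
Step 8: +2 new -> 38 infected
Step 9: +1 new -> 39 infected
Step 10: +0 new -> 39 infected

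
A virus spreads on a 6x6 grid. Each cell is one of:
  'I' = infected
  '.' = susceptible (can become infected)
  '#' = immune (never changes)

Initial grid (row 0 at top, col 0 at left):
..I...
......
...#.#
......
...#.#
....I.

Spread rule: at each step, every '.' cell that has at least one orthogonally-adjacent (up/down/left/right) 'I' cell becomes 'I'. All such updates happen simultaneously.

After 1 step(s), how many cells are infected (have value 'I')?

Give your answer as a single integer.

Step 0 (initial): 2 infected
Step 1: +6 new -> 8 infected

Answer: 8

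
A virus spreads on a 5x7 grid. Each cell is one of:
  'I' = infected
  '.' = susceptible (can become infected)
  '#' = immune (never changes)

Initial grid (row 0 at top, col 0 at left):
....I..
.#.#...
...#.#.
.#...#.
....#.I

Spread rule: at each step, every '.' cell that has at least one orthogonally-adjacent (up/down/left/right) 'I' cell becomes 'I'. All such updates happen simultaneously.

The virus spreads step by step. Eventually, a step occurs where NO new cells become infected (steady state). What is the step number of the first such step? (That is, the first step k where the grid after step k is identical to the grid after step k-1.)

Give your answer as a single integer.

Step 0 (initial): 2 infected
Step 1: +5 new -> 7 infected
Step 2: +5 new -> 12 infected
Step 3: +4 new -> 16 infected
Step 4: +3 new -> 19 infected
Step 5: +4 new -> 23 infected
Step 6: +2 new -> 25 infected
Step 7: +2 new -> 27 infected
Step 8: +1 new -> 28 infected
Step 9: +0 new -> 28 infected

Answer: 9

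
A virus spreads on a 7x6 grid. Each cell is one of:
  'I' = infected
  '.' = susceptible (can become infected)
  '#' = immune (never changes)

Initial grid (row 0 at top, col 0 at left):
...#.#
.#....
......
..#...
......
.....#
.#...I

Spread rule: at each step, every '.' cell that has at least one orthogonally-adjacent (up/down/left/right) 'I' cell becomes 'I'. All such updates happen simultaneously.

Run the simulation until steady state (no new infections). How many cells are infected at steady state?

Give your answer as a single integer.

Answer: 36

Derivation:
Step 0 (initial): 1 infected
Step 1: +1 new -> 2 infected
Step 2: +2 new -> 4 infected
Step 3: +3 new -> 7 infected
Step 4: +4 new -> 11 infected
Step 5: +5 new -> 16 infected
Step 6: +5 new -> 21 infected
Step 7: +7 new -> 28 infected
Step 8: +3 new -> 31 infected
Step 9: +2 new -> 33 infected
Step 10: +2 new -> 35 infected
Step 11: +1 new -> 36 infected
Step 12: +0 new -> 36 infected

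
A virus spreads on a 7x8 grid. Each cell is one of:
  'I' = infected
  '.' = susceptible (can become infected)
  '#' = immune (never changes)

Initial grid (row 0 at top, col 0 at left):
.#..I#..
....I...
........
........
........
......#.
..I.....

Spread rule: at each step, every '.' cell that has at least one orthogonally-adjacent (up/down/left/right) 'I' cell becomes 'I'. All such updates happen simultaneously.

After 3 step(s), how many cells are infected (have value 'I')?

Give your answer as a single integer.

Step 0 (initial): 3 infected
Step 1: +7 new -> 10 infected
Step 2: +11 new -> 21 infected
Step 3: +14 new -> 35 infected

Answer: 35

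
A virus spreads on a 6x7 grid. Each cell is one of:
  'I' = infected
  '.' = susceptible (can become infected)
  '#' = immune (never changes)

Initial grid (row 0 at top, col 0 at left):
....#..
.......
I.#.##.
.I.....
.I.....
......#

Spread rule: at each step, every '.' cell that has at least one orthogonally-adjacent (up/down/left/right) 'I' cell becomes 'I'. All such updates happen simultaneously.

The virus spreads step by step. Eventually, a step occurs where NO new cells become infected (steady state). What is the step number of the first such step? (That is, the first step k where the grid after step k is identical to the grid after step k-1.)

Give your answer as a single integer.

Step 0 (initial): 3 infected
Step 1: +7 new -> 10 infected
Step 2: +6 new -> 16 infected
Step 3: +6 new -> 22 infected
Step 4: +5 new -> 27 infected
Step 5: +5 new -> 32 infected
Step 6: +2 new -> 34 infected
Step 7: +2 new -> 36 infected
Step 8: +1 new -> 37 infected
Step 9: +0 new -> 37 infected

Answer: 9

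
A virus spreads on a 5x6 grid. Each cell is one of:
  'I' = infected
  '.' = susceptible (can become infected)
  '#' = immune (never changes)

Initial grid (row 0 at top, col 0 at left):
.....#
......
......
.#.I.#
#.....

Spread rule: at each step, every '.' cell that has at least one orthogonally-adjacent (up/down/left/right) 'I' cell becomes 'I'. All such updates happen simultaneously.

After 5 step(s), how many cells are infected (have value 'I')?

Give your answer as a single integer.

Answer: 25

Derivation:
Step 0 (initial): 1 infected
Step 1: +4 new -> 5 infected
Step 2: +5 new -> 10 infected
Step 3: +7 new -> 17 infected
Step 4: +5 new -> 22 infected
Step 5: +3 new -> 25 infected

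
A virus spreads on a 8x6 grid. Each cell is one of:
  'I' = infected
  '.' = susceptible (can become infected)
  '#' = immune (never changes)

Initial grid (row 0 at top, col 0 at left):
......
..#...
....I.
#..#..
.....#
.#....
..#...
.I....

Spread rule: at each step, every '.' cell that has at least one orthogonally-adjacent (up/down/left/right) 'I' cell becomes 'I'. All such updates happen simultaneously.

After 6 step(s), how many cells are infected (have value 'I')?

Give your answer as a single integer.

Step 0 (initial): 2 infected
Step 1: +7 new -> 9 infected
Step 2: +8 new -> 17 infected
Step 3: +9 new -> 26 infected
Step 4: +10 new -> 36 infected
Step 5: +5 new -> 41 infected
Step 6: +1 new -> 42 infected

Answer: 42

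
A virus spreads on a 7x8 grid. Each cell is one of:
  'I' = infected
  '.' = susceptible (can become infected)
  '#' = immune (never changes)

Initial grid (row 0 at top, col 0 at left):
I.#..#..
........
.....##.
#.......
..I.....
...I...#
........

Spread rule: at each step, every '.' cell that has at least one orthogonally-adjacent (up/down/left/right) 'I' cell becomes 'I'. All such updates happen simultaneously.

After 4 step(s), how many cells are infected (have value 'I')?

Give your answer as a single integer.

Step 0 (initial): 3 infected
Step 1: +8 new -> 11 infected
Step 2: +11 new -> 22 infected
Step 3: +9 new -> 31 infected
Step 4: +6 new -> 37 infected

Answer: 37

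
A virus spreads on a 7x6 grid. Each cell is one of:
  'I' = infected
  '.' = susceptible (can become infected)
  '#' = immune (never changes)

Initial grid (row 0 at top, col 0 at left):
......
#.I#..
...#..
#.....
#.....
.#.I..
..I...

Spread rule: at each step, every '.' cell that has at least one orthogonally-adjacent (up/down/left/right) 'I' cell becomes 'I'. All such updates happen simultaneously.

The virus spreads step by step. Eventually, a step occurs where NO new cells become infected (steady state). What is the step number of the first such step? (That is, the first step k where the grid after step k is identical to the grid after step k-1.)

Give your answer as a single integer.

Answer: 6

Derivation:
Step 0 (initial): 3 infected
Step 1: +8 new -> 11 infected
Step 2: +10 new -> 21 infected
Step 3: +9 new -> 30 infected
Step 4: +4 new -> 34 infected
Step 5: +2 new -> 36 infected
Step 6: +0 new -> 36 infected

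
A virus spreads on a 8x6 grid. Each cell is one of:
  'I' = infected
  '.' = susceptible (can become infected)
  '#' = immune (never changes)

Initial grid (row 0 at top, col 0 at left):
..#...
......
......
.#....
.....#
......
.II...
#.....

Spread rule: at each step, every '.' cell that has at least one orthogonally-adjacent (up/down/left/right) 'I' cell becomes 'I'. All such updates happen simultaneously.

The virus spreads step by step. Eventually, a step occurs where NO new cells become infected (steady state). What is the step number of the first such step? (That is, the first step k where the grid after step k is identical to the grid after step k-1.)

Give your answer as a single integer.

Step 0 (initial): 2 infected
Step 1: +6 new -> 8 infected
Step 2: +6 new -> 14 infected
Step 3: +6 new -> 20 infected
Step 4: +6 new -> 26 infected
Step 5: +5 new -> 31 infected
Step 6: +5 new -> 36 infected
Step 7: +5 new -> 41 infected
Step 8: +2 new -> 43 infected
Step 9: +1 new -> 44 infected
Step 10: +0 new -> 44 infected

Answer: 10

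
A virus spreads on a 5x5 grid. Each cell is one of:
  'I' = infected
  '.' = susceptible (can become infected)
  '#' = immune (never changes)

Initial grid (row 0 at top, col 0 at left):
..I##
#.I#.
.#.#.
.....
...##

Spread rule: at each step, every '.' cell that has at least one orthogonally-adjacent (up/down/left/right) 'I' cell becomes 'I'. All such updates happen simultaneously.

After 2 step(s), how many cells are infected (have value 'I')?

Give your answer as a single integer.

Answer: 7

Derivation:
Step 0 (initial): 2 infected
Step 1: +3 new -> 5 infected
Step 2: +2 new -> 7 infected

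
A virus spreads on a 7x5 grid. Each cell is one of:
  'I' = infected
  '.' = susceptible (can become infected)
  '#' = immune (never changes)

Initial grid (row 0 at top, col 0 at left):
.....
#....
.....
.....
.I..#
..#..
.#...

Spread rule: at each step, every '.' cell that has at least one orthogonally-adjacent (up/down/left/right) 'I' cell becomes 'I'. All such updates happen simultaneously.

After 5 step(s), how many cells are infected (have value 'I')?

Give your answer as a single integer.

Step 0 (initial): 1 infected
Step 1: +4 new -> 5 infected
Step 2: +5 new -> 10 infected
Step 3: +6 new -> 16 infected
Step 4: +6 new -> 22 infected
Step 5: +6 new -> 28 infected

Answer: 28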